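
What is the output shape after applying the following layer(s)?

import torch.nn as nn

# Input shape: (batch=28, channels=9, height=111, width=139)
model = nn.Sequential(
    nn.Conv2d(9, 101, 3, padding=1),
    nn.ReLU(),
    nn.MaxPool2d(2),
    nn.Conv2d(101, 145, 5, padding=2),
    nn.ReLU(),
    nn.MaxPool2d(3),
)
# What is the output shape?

Input shape: (28, 9, 111, 139)
  -> after first Conv2d: (28, 101, 111, 139)
  -> after first MaxPool2d: (28, 101, 55, 69)
  -> after second Conv2d: (28, 145, 55, 69)
Output shape: (28, 145, 18, 23)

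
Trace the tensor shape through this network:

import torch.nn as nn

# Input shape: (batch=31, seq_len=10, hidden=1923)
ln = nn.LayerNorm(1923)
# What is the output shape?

Input shape: (31, 10, 1923)
Output shape: (31, 10, 1923)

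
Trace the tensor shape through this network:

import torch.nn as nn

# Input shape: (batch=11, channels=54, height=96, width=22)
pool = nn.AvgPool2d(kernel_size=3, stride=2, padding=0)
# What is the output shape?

Input shape: (11, 54, 96, 22)
Output shape: (11, 54, 47, 10)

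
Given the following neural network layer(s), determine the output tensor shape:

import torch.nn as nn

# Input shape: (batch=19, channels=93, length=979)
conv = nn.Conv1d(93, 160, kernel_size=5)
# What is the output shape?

Input shape: (19, 93, 979)
Output shape: (19, 160, 975)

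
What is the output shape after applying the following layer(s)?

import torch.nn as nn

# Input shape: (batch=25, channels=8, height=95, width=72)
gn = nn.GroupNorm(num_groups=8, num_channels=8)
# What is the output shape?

Input shape: (25, 8, 95, 72)
Output shape: (25, 8, 95, 72)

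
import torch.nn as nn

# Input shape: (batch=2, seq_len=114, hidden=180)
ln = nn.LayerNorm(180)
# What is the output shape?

Input shape: (2, 114, 180)
Output shape: (2, 114, 180)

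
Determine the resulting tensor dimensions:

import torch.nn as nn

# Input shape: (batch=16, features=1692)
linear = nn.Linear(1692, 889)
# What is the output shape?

Input shape: (16, 1692)
Output shape: (16, 889)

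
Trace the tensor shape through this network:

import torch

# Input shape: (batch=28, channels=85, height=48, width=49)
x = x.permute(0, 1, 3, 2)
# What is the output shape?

Input shape: (28, 85, 48, 49)
Output shape: (28, 85, 49, 48)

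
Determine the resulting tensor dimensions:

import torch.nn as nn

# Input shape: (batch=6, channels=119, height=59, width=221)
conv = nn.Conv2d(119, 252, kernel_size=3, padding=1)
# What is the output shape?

Input shape: (6, 119, 59, 221)
Output shape: (6, 252, 59, 221)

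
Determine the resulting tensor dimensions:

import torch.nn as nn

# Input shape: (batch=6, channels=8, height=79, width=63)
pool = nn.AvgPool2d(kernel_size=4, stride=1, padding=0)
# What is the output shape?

Input shape: (6, 8, 79, 63)
Output shape: (6, 8, 76, 60)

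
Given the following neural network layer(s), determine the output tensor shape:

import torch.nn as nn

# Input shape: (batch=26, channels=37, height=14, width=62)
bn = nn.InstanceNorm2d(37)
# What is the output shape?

Input shape: (26, 37, 14, 62)
Output shape: (26, 37, 14, 62)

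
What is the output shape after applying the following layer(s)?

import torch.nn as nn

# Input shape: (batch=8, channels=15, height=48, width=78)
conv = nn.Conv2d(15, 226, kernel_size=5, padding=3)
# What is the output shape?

Input shape: (8, 15, 48, 78)
Output shape: (8, 226, 50, 80)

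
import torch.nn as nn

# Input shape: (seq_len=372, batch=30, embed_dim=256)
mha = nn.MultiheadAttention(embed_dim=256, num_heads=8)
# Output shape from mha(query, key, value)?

Input shape: (372, 30, 256)
Output shape: (372, 30, 256)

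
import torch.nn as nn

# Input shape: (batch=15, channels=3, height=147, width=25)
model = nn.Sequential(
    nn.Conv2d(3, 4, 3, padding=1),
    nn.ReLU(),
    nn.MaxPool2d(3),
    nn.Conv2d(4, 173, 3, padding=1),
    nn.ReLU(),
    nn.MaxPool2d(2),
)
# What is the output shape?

Input shape: (15, 3, 147, 25)
  -> after first Conv2d: (15, 4, 147, 25)
  -> after first MaxPool2d: (15, 4, 49, 8)
  -> after second Conv2d: (15, 173, 49, 8)
Output shape: (15, 173, 24, 4)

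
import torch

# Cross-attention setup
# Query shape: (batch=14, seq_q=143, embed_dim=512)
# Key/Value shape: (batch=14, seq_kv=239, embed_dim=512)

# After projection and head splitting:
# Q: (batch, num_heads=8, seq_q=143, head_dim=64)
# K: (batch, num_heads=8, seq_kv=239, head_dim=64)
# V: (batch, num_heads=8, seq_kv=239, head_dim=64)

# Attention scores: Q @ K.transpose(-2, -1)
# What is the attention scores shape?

Input shape: (14, 143, 512)
Output shape: (14, 8, 143, 239)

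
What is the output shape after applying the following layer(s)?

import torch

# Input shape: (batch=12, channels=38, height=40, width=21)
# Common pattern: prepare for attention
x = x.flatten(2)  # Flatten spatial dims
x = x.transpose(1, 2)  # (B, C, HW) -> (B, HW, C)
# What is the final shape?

Input shape: (12, 38, 40, 21)
  -> after flatten(2): (12, 38, 840)
Output shape: (12, 840, 38)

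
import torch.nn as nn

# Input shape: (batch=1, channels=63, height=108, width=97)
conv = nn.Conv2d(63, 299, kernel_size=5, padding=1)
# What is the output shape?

Input shape: (1, 63, 108, 97)
Output shape: (1, 299, 106, 95)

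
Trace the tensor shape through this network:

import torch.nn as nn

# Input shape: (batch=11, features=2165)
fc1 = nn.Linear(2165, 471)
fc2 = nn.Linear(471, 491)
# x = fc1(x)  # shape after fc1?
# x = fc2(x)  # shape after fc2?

Input shape: (11, 2165)
  -> after fc1: (11, 471)
Output shape: (11, 491)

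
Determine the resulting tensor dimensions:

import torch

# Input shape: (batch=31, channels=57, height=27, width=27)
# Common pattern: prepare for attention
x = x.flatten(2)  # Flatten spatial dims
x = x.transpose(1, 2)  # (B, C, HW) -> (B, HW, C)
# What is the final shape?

Input shape: (31, 57, 27, 27)
  -> after flatten(2): (31, 57, 729)
Output shape: (31, 729, 57)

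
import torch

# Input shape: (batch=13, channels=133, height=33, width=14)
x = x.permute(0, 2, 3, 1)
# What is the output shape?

Input shape: (13, 133, 33, 14)
Output shape: (13, 33, 14, 133)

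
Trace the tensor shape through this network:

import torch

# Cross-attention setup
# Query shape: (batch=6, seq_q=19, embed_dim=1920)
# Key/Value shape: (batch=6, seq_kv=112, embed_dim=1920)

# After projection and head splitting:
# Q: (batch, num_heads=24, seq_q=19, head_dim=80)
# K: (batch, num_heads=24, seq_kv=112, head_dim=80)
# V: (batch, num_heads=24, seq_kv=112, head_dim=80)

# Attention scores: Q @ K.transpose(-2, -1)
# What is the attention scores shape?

Input shape: (6, 19, 1920)
Output shape: (6, 24, 19, 112)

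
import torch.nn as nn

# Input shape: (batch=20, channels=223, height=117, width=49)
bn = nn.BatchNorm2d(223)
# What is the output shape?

Input shape: (20, 223, 117, 49)
Output shape: (20, 223, 117, 49)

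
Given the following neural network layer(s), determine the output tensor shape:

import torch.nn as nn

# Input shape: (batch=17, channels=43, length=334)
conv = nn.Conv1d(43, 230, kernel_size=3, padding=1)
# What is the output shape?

Input shape: (17, 43, 334)
Output shape: (17, 230, 334)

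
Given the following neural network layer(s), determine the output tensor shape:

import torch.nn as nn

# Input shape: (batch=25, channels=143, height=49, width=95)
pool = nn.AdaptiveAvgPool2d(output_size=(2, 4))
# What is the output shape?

Input shape: (25, 143, 49, 95)
Output shape: (25, 143, 2, 4)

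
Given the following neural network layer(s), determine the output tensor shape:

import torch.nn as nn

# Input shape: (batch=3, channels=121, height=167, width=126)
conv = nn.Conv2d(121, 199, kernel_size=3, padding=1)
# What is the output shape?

Input shape: (3, 121, 167, 126)
Output shape: (3, 199, 167, 126)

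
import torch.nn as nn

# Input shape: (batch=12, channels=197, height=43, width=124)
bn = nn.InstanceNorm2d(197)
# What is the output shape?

Input shape: (12, 197, 43, 124)
Output shape: (12, 197, 43, 124)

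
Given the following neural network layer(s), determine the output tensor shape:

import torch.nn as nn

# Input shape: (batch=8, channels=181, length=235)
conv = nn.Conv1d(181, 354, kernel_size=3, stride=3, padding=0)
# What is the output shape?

Input shape: (8, 181, 235)
Output shape: (8, 354, 78)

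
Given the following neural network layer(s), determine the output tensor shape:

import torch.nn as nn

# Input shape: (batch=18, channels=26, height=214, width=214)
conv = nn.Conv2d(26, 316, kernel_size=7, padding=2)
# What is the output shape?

Input shape: (18, 26, 214, 214)
Output shape: (18, 316, 212, 212)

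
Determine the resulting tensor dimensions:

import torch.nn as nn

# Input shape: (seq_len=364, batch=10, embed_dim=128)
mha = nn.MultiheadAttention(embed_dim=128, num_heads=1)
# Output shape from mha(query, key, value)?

Input shape: (364, 10, 128)
Output shape: (364, 10, 128)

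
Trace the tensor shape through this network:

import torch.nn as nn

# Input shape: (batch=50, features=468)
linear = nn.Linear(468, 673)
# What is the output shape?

Input shape: (50, 468)
Output shape: (50, 673)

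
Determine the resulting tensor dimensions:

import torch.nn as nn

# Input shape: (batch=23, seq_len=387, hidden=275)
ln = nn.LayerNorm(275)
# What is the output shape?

Input shape: (23, 387, 275)
Output shape: (23, 387, 275)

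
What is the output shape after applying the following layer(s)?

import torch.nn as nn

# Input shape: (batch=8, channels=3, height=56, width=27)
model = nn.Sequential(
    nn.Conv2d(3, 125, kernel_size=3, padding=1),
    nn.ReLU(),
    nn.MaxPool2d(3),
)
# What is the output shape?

Input shape: (8, 3, 56, 27)
  -> after Conv2d: (8, 125, 56, 27)
  -> after ReLU: (8, 125, 56, 27)
Output shape: (8, 125, 18, 9)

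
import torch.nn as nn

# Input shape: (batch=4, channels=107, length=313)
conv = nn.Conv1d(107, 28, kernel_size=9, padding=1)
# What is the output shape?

Input shape: (4, 107, 313)
Output shape: (4, 28, 307)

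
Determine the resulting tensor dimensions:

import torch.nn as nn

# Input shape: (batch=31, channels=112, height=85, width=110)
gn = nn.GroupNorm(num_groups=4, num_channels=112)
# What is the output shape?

Input shape: (31, 112, 85, 110)
Output shape: (31, 112, 85, 110)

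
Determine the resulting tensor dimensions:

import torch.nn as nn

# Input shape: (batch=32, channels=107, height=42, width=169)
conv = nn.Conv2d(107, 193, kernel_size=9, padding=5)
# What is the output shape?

Input shape: (32, 107, 42, 169)
Output shape: (32, 193, 44, 171)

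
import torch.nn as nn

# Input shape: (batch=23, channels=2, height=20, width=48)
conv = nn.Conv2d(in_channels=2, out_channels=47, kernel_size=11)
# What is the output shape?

Input shape: (23, 2, 20, 48)
Output shape: (23, 47, 10, 38)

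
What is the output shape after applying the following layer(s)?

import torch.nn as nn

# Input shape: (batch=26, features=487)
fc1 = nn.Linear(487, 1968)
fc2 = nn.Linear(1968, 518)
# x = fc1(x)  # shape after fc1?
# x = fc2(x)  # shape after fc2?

Input shape: (26, 487)
  -> after fc1: (26, 1968)
Output shape: (26, 518)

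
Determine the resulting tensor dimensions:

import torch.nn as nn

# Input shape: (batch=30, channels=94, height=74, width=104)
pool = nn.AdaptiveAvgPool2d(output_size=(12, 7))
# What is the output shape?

Input shape: (30, 94, 74, 104)
Output shape: (30, 94, 12, 7)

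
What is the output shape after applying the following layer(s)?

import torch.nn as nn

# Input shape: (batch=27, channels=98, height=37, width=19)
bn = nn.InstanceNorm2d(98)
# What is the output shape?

Input shape: (27, 98, 37, 19)
Output shape: (27, 98, 37, 19)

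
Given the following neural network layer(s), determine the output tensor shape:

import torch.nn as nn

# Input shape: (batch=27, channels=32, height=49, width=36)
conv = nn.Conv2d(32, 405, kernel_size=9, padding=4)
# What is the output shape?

Input shape: (27, 32, 49, 36)
Output shape: (27, 405, 49, 36)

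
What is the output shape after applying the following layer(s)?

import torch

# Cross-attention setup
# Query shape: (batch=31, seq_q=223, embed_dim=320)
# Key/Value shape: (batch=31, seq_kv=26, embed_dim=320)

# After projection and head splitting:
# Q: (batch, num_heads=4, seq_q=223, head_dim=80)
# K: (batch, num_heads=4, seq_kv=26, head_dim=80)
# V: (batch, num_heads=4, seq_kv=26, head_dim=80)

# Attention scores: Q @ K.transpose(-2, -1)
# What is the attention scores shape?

Input shape: (31, 223, 320)
Output shape: (31, 4, 223, 26)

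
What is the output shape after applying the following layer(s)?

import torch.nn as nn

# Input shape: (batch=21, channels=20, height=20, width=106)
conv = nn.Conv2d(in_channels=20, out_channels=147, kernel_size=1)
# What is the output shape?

Input shape: (21, 20, 20, 106)
Output shape: (21, 147, 20, 106)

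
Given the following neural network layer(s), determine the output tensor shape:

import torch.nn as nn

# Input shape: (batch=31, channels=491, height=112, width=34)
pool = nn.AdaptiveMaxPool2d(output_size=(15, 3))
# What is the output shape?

Input shape: (31, 491, 112, 34)
Output shape: (31, 491, 15, 3)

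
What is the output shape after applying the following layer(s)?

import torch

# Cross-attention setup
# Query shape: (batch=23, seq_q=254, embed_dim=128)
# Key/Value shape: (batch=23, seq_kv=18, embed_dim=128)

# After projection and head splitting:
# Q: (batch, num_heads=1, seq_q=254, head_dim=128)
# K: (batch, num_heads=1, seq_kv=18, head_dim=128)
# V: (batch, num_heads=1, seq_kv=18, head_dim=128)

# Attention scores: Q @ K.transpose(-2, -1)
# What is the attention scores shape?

Input shape: (23, 254, 128)
Output shape: (23, 1, 254, 18)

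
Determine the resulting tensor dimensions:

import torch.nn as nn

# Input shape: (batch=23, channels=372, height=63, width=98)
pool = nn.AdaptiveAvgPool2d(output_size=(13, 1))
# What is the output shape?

Input shape: (23, 372, 63, 98)
Output shape: (23, 372, 13, 1)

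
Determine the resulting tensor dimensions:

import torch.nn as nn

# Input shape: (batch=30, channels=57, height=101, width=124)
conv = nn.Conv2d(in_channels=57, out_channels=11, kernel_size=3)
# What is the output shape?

Input shape: (30, 57, 101, 124)
Output shape: (30, 11, 99, 122)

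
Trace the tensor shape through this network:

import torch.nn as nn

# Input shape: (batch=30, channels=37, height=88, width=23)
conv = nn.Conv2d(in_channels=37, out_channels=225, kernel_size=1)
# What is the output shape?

Input shape: (30, 37, 88, 23)
Output shape: (30, 225, 88, 23)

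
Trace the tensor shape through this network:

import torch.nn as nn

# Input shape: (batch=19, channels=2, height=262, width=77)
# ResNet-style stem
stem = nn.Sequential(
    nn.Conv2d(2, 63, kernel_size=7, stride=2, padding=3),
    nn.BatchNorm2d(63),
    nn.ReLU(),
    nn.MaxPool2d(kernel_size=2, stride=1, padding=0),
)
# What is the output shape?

Input shape: (19, 2, 262, 77)
  -> after Conv2d 7x7 stride=2: (19, 63, 131, 39)
Output shape: (19, 63, 130, 38)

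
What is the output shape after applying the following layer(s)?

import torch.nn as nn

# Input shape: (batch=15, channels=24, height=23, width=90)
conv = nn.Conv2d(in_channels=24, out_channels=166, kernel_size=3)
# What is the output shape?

Input shape: (15, 24, 23, 90)
Output shape: (15, 166, 21, 88)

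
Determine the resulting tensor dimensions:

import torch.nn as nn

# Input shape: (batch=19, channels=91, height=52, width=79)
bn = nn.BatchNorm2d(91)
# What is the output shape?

Input shape: (19, 91, 52, 79)
Output shape: (19, 91, 52, 79)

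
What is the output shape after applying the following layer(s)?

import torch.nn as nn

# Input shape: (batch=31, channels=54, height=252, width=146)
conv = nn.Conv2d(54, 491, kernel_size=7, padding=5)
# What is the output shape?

Input shape: (31, 54, 252, 146)
Output shape: (31, 491, 256, 150)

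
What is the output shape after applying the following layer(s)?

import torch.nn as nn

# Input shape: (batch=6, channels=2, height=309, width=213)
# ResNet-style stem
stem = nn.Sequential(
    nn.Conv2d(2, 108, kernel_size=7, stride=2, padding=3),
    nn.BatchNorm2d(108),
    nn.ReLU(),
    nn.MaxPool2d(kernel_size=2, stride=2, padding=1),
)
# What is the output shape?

Input shape: (6, 2, 309, 213)
  -> after Conv2d 7x7 stride=2: (6, 108, 155, 107)
Output shape: (6, 108, 78, 54)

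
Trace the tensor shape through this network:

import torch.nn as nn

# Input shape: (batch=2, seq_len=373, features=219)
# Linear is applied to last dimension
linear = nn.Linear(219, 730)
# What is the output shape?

Input shape: (2, 373, 219)
Output shape: (2, 373, 730)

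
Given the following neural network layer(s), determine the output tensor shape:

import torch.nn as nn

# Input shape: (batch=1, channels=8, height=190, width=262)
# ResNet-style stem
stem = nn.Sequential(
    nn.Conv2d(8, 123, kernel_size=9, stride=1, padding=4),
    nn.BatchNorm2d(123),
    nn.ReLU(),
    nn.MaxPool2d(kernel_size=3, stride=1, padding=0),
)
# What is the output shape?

Input shape: (1, 8, 190, 262)
  -> after Conv2d 9x9 stride=1: (1, 123, 190, 262)
Output shape: (1, 123, 188, 260)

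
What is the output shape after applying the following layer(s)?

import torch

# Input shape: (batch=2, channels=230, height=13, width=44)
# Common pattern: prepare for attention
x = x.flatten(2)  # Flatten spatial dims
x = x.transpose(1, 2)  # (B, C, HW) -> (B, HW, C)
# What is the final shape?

Input shape: (2, 230, 13, 44)
  -> after flatten(2): (2, 230, 572)
Output shape: (2, 572, 230)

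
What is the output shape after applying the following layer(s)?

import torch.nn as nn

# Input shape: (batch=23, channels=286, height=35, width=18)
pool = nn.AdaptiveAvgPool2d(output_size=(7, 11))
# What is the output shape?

Input shape: (23, 286, 35, 18)
Output shape: (23, 286, 7, 11)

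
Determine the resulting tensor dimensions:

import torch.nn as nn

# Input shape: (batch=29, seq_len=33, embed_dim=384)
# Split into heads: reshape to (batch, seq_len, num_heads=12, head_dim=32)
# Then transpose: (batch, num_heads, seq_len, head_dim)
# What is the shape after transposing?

Input shape: (29, 33, 384)
  -> after reshape: (29, 33, 12, 32)
Output shape: (29, 12, 33, 32)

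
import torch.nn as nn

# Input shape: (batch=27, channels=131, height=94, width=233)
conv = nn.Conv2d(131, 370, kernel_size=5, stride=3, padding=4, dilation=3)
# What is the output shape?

Input shape: (27, 131, 94, 233)
Output shape: (27, 370, 30, 77)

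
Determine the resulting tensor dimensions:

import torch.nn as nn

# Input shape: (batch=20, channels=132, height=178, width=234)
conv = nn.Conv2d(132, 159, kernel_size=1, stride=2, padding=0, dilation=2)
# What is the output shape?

Input shape: (20, 132, 178, 234)
Output shape: (20, 159, 89, 117)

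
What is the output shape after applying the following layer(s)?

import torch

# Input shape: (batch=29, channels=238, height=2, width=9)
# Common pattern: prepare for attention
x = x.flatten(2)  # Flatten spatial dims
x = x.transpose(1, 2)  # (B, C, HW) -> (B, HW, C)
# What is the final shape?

Input shape: (29, 238, 2, 9)
  -> after flatten(2): (29, 238, 18)
Output shape: (29, 18, 238)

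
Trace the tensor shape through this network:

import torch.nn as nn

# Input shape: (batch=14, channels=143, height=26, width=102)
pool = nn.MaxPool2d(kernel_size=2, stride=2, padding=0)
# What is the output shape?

Input shape: (14, 143, 26, 102)
Output shape: (14, 143, 13, 51)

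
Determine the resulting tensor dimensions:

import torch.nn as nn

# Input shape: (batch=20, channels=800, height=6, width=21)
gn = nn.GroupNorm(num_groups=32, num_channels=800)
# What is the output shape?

Input shape: (20, 800, 6, 21)
Output shape: (20, 800, 6, 21)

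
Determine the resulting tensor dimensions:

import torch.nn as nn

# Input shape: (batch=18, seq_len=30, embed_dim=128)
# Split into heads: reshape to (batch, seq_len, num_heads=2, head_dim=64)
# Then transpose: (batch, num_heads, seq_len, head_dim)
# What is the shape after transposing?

Input shape: (18, 30, 128)
  -> after reshape: (18, 30, 2, 64)
Output shape: (18, 2, 30, 64)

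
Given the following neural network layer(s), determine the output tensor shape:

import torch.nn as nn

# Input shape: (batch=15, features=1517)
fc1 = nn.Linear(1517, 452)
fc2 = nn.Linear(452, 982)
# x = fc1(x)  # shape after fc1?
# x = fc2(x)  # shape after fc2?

Input shape: (15, 1517)
  -> after fc1: (15, 452)
Output shape: (15, 982)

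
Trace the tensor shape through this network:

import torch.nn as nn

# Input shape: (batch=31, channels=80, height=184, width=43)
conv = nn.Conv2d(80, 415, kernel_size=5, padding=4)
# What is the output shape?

Input shape: (31, 80, 184, 43)
Output shape: (31, 415, 188, 47)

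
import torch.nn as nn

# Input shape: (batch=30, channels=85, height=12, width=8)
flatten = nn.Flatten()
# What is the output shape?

Input shape: (30, 85, 12, 8)
Output shape: (30, 8160)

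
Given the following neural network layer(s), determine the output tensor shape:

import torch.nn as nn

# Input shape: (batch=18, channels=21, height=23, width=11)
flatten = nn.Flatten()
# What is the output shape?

Input shape: (18, 21, 23, 11)
Output shape: (18, 5313)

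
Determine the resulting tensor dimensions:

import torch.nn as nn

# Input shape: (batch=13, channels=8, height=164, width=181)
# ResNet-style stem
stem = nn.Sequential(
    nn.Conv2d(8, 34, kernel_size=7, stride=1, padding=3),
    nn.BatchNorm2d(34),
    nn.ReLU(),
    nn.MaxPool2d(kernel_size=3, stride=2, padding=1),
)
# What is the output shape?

Input shape: (13, 8, 164, 181)
  -> after Conv2d 7x7 stride=1: (13, 34, 164, 181)
Output shape: (13, 34, 82, 91)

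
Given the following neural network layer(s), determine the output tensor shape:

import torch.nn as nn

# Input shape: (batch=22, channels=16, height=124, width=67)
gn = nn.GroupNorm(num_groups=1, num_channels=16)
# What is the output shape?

Input shape: (22, 16, 124, 67)
Output shape: (22, 16, 124, 67)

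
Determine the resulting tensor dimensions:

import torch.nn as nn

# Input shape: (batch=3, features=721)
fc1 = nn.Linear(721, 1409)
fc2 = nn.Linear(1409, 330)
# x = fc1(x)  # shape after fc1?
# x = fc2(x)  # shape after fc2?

Input shape: (3, 721)
  -> after fc1: (3, 1409)
Output shape: (3, 330)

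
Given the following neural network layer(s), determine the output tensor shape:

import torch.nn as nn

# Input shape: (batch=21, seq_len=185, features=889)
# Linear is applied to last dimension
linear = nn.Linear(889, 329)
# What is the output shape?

Input shape: (21, 185, 889)
Output shape: (21, 185, 329)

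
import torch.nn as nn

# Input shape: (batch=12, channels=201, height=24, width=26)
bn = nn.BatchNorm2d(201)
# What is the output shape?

Input shape: (12, 201, 24, 26)
Output shape: (12, 201, 24, 26)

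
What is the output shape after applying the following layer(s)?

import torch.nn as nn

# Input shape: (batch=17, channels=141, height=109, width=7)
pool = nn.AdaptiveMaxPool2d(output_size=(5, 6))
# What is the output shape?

Input shape: (17, 141, 109, 7)
Output shape: (17, 141, 5, 6)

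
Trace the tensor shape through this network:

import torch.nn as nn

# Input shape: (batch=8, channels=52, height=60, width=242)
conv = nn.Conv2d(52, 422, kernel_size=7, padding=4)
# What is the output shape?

Input shape: (8, 52, 60, 242)
Output shape: (8, 422, 62, 244)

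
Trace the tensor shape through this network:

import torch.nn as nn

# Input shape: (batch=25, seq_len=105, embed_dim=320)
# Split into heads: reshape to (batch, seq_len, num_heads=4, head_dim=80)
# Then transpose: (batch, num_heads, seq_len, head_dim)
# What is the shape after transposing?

Input shape: (25, 105, 320)
  -> after reshape: (25, 105, 4, 80)
Output shape: (25, 4, 105, 80)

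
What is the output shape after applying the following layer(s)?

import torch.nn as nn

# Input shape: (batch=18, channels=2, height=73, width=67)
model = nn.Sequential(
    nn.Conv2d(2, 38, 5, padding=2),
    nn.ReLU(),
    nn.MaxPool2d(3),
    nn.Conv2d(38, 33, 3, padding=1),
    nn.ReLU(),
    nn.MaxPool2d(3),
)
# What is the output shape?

Input shape: (18, 2, 73, 67)
  -> after first Conv2d: (18, 38, 73, 67)
  -> after first MaxPool2d: (18, 38, 24, 22)
  -> after second Conv2d: (18, 33, 24, 22)
Output shape: (18, 33, 8, 7)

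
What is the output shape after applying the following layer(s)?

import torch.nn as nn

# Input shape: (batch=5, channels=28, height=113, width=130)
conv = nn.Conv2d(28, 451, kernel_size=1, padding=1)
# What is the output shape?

Input shape: (5, 28, 113, 130)
Output shape: (5, 451, 115, 132)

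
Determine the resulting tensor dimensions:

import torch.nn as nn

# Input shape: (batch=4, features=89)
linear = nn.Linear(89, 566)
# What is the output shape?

Input shape: (4, 89)
Output shape: (4, 566)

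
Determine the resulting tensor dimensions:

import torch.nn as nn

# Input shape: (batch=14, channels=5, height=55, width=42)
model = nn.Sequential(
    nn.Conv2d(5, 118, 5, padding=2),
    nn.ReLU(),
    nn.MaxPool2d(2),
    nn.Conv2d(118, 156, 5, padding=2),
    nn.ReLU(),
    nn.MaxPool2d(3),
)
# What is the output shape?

Input shape: (14, 5, 55, 42)
  -> after first Conv2d: (14, 118, 55, 42)
  -> after first MaxPool2d: (14, 118, 27, 21)
  -> after second Conv2d: (14, 156, 27, 21)
Output shape: (14, 156, 9, 7)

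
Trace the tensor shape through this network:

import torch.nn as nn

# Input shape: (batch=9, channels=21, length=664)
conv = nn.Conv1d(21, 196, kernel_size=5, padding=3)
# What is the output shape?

Input shape: (9, 21, 664)
Output shape: (9, 196, 666)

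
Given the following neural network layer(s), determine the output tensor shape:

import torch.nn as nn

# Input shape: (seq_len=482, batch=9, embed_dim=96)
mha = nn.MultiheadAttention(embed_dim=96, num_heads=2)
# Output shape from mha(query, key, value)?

Input shape: (482, 9, 96)
Output shape: (482, 9, 96)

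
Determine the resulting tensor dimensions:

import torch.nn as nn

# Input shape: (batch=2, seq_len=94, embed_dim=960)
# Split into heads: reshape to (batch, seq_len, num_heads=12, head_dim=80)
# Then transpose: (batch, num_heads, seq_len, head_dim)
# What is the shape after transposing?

Input shape: (2, 94, 960)
  -> after reshape: (2, 94, 12, 80)
Output shape: (2, 12, 94, 80)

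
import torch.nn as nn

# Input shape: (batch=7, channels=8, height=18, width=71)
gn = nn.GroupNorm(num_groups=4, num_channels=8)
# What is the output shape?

Input shape: (7, 8, 18, 71)
Output shape: (7, 8, 18, 71)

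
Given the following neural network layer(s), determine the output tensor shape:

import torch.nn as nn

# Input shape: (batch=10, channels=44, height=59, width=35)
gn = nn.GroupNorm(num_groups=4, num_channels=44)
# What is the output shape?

Input shape: (10, 44, 59, 35)
Output shape: (10, 44, 59, 35)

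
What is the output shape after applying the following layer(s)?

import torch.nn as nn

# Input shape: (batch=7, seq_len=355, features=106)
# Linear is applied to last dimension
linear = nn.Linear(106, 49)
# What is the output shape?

Input shape: (7, 355, 106)
Output shape: (7, 355, 49)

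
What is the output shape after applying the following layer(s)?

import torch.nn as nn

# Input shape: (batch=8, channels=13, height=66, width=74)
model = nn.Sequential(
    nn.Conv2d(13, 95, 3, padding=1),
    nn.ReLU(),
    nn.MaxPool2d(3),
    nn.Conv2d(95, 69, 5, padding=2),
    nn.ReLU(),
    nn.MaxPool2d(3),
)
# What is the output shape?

Input shape: (8, 13, 66, 74)
  -> after first Conv2d: (8, 95, 66, 74)
  -> after first MaxPool2d: (8, 95, 22, 24)
  -> after second Conv2d: (8, 69, 22, 24)
Output shape: (8, 69, 7, 8)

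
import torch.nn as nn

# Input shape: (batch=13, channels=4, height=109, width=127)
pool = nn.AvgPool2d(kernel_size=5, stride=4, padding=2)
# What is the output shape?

Input shape: (13, 4, 109, 127)
Output shape: (13, 4, 28, 32)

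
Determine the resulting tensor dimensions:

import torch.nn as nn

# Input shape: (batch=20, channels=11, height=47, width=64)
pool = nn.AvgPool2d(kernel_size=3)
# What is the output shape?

Input shape: (20, 11, 47, 64)
Output shape: (20, 11, 15, 21)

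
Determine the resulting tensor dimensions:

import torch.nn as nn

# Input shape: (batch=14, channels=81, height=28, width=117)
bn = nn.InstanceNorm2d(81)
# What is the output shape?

Input shape: (14, 81, 28, 117)
Output shape: (14, 81, 28, 117)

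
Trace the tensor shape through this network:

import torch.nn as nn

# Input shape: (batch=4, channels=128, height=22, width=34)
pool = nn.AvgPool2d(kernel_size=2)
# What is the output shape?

Input shape: (4, 128, 22, 34)
Output shape: (4, 128, 11, 17)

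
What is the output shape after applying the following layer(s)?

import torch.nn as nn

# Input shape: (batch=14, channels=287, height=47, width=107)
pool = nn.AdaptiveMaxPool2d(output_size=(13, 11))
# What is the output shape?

Input shape: (14, 287, 47, 107)
Output shape: (14, 287, 13, 11)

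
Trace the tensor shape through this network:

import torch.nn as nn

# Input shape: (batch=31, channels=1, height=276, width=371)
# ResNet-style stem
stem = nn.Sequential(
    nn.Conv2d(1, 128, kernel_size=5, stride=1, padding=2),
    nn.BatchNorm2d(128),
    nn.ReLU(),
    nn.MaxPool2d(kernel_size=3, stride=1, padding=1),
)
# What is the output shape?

Input shape: (31, 1, 276, 371)
  -> after Conv2d 5x5 stride=1: (31, 128, 276, 371)
Output shape: (31, 128, 276, 371)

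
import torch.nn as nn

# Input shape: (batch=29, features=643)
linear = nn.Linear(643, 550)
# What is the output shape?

Input shape: (29, 643)
Output shape: (29, 550)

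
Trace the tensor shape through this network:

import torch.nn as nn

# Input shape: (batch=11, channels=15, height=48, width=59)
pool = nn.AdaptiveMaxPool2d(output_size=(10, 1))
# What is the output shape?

Input shape: (11, 15, 48, 59)
Output shape: (11, 15, 10, 1)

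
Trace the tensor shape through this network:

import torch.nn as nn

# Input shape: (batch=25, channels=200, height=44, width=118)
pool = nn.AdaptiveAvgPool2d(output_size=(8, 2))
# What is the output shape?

Input shape: (25, 200, 44, 118)
Output shape: (25, 200, 8, 2)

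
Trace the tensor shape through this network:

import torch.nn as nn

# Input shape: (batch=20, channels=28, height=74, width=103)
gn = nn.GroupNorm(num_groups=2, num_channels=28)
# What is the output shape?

Input shape: (20, 28, 74, 103)
Output shape: (20, 28, 74, 103)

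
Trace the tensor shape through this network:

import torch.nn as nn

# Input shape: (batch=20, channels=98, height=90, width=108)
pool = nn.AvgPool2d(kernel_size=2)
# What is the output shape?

Input shape: (20, 98, 90, 108)
Output shape: (20, 98, 45, 54)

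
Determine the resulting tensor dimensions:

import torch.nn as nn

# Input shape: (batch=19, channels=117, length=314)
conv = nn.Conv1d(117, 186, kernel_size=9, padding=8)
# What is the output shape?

Input shape: (19, 117, 314)
Output shape: (19, 186, 322)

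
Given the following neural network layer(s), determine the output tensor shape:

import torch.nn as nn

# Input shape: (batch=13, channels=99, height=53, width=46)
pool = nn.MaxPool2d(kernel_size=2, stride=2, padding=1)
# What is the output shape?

Input shape: (13, 99, 53, 46)
Output shape: (13, 99, 27, 24)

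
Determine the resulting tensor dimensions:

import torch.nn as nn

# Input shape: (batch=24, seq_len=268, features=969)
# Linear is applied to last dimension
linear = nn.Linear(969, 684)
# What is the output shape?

Input shape: (24, 268, 969)
Output shape: (24, 268, 684)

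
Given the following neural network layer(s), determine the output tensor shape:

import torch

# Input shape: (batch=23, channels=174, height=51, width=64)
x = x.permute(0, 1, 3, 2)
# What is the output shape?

Input shape: (23, 174, 51, 64)
Output shape: (23, 174, 64, 51)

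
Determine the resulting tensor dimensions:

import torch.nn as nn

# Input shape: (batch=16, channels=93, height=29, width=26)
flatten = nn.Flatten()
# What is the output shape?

Input shape: (16, 93, 29, 26)
Output shape: (16, 70122)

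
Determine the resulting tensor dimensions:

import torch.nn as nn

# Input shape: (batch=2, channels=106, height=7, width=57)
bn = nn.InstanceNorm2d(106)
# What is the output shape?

Input shape: (2, 106, 7, 57)
Output shape: (2, 106, 7, 57)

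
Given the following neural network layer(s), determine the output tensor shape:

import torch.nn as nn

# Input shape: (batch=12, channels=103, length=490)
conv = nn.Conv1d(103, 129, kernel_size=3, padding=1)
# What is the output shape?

Input shape: (12, 103, 490)
Output shape: (12, 129, 490)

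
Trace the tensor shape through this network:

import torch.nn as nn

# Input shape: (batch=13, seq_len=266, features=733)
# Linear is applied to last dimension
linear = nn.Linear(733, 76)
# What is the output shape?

Input shape: (13, 266, 733)
Output shape: (13, 266, 76)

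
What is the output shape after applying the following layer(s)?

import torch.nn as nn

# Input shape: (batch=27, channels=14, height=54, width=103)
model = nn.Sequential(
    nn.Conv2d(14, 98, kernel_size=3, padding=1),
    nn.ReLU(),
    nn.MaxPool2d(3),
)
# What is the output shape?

Input shape: (27, 14, 54, 103)
  -> after Conv2d: (27, 98, 54, 103)
  -> after ReLU: (27, 98, 54, 103)
Output shape: (27, 98, 18, 34)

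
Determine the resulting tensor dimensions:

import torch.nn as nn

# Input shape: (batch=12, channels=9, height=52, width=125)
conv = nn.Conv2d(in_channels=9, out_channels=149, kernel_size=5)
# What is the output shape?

Input shape: (12, 9, 52, 125)
Output shape: (12, 149, 48, 121)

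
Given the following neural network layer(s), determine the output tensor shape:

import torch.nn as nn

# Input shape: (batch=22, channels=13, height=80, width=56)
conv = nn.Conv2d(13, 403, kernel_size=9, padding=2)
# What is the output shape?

Input shape: (22, 13, 80, 56)
Output shape: (22, 403, 76, 52)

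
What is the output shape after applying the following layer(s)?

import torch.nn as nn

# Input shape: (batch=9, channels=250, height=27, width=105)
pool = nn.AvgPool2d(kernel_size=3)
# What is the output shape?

Input shape: (9, 250, 27, 105)
Output shape: (9, 250, 9, 35)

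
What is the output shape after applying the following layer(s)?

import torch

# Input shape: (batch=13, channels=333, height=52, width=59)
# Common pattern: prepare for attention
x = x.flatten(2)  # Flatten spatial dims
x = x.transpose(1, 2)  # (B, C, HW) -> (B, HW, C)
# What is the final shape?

Input shape: (13, 333, 52, 59)
  -> after flatten(2): (13, 333, 3068)
Output shape: (13, 3068, 333)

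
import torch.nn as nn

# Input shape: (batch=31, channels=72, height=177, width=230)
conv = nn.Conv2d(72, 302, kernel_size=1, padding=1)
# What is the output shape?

Input shape: (31, 72, 177, 230)
Output shape: (31, 302, 179, 232)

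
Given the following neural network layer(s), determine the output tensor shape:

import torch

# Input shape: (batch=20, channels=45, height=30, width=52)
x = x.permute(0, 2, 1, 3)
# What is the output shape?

Input shape: (20, 45, 30, 52)
Output shape: (20, 30, 45, 52)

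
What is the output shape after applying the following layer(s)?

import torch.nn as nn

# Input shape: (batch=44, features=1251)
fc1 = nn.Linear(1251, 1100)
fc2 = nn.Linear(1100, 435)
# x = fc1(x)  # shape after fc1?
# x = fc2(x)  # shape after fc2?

Input shape: (44, 1251)
  -> after fc1: (44, 1100)
Output shape: (44, 435)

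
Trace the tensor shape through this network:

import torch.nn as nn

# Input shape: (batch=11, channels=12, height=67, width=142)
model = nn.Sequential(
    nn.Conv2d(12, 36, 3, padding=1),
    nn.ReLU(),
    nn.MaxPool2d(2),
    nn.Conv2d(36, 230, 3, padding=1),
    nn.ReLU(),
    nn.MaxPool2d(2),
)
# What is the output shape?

Input shape: (11, 12, 67, 142)
  -> after first Conv2d: (11, 36, 67, 142)
  -> after first MaxPool2d: (11, 36, 33, 71)
  -> after second Conv2d: (11, 230, 33, 71)
Output shape: (11, 230, 16, 35)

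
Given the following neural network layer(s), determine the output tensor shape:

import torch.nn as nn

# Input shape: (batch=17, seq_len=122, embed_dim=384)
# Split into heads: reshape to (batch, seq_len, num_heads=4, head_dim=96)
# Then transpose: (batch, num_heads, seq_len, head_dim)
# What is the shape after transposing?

Input shape: (17, 122, 384)
  -> after reshape: (17, 122, 4, 96)
Output shape: (17, 4, 122, 96)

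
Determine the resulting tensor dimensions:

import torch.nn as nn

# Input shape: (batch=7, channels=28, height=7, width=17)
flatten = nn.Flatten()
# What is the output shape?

Input shape: (7, 28, 7, 17)
Output shape: (7, 3332)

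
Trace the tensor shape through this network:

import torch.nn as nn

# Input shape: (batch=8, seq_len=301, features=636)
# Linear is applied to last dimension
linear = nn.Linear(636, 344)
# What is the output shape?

Input shape: (8, 301, 636)
Output shape: (8, 301, 344)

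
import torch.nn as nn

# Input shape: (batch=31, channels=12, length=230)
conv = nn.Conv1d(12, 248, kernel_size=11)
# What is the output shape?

Input shape: (31, 12, 230)
Output shape: (31, 248, 220)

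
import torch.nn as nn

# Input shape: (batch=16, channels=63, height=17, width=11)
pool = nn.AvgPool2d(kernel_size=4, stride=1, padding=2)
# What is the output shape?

Input shape: (16, 63, 17, 11)
Output shape: (16, 63, 18, 12)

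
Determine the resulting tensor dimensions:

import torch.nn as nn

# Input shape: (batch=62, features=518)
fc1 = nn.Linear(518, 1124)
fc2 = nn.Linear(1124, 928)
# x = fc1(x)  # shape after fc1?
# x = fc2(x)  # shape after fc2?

Input shape: (62, 518)
  -> after fc1: (62, 1124)
Output shape: (62, 928)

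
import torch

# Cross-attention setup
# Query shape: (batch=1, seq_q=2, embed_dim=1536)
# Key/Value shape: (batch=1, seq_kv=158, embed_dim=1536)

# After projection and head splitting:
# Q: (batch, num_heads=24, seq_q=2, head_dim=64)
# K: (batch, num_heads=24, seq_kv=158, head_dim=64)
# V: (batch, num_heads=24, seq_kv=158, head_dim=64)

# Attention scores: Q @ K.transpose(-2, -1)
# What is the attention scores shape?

Input shape: (1, 2, 1536)
Output shape: (1, 24, 2, 158)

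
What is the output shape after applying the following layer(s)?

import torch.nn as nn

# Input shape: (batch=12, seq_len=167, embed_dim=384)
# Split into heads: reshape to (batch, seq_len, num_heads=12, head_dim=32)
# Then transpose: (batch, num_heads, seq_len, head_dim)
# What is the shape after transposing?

Input shape: (12, 167, 384)
  -> after reshape: (12, 167, 12, 32)
Output shape: (12, 12, 167, 32)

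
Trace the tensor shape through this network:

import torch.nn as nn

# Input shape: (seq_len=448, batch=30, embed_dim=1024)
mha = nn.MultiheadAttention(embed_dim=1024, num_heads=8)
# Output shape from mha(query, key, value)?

Input shape: (448, 30, 1024)
Output shape: (448, 30, 1024)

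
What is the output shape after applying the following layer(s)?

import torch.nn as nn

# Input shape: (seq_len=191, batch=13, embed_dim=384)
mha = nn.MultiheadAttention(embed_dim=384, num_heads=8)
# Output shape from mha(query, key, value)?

Input shape: (191, 13, 384)
Output shape: (191, 13, 384)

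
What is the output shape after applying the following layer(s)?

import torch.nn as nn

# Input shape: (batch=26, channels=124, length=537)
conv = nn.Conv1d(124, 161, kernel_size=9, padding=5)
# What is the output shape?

Input shape: (26, 124, 537)
Output shape: (26, 161, 539)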